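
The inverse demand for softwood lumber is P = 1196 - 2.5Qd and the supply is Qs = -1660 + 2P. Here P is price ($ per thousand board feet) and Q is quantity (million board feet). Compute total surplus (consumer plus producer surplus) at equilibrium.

Inverting to quantity form: Qd = 478.4 - 0.4P.
At equilibrium Qd = Qs, so 478.4 - 0.4P = -1660 + 2P; collecting terms, 2138.4 = 2.4P and P* = 891.
From the demand curve, Q* = 478.4 - 0.4(891) = 122.
Demand choke price = 1196; supply choke price = 830. CS = ½(1196 - 891)(122) = 18605; PS = ½(891 - 830)(122) = 3721. Total surplus = 22326.

Total surplus = 22326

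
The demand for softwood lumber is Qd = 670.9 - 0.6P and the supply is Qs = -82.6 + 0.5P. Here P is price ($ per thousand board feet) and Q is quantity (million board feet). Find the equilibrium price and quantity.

P* = 685, Q* = 259.9

At equilibrium Qd = Qs, so 670.9 - 0.6P = -82.6 + 0.5P; collecting terms, 753.5 = 1.1P and P* = 685.
Then Q* = 670.9 - 0.6(685) = 259.9.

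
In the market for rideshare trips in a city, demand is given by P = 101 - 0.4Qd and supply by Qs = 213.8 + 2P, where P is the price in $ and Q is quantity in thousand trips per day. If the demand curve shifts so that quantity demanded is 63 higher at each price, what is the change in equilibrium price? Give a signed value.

Rewriting in direct form: Qd = 252.5 - 2.5P.
Equating demand and supply, 252.5 - 2.5P = 213.8 + 2P gives 4.5P = 38.7, so P* = 8.6.
Then Q* = 252.5 - 2.5(8.6) = 231.
After the shift, demand is Qd = 315.5 - 2.5P.
New equilibrium: 101.7 = 4.5P, so P = 22.6 and Q = 259.
ΔP = 22.6 - 8.6 = 14.

ΔP = 14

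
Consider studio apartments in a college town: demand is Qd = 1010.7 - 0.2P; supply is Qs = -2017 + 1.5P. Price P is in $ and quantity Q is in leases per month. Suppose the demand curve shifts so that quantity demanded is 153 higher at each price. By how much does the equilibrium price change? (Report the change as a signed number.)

ΔP = 90

At equilibrium Qd = Qs, so 1010.7 - 0.2P = -2017 + 1.5P; collecting terms, 3027.7 = 1.7P and P* = 1781.
From the demand curve, Q* = 1010.7 - 0.2(1781) = 654.5.
After the shift, demand is Qd = 1163.7 - 0.2P.
New equilibrium: 3180.7 = 1.7P, so P = 1871 and Q = 789.5.
ΔP = 1871 - 1781 = 90.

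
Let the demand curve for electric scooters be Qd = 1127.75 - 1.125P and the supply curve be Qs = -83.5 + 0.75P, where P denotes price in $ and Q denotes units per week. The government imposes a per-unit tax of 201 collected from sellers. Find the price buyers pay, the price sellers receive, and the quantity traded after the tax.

P_b = 726.4, P_s = 525.4, Q = 310.55

The tax drives a wedge P_b - P_s = 201. Substituting P_s = P_b - 201 into supply: Qs = -234.25 + 0.75P_b.
Equate demand and the shifted supply: 1127.75 - 1.125P_b = -234.25 + 0.75P_b, giving 1.875P_b = 1362, so P_b = 726.4.
So P_s = 525.4 and the quantity traded is Q = 1127.75 - 1.125(726.4) = 310.55.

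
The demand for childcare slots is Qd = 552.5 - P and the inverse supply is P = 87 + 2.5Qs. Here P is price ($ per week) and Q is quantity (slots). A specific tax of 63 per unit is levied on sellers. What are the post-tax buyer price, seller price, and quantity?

P_b = 437.5, P_s = 374.5, Q = 115

Rewriting in direct form: Qs = -34.8 + 0.4P.
The tax drives a wedge P_b - P_s = 63. Substituting P_s = P_b - 63 into supply: Qs = -60 + 0.4P_b.
Equate demand and the shifted supply: 552.5 - P_b = -60 + 0.4P_b, giving 1.4P_b = 612.5, so P_b = 437.5.
Then P_s = 437.5 - 63 = 374.5 and Q = 552.5 - 437.5 = 115.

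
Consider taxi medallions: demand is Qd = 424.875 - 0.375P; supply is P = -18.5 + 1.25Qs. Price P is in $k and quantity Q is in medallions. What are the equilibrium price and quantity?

Solving each curve for Q: Qs = 14.8 + 0.8P.
Equating demand and supply, 424.875 - 0.375P = 14.8 + 0.8P gives 1.175P = 410.075, so P* = 349.
Substitute back: Q* = 424.875 - 0.375(349) = 294.

P* = 349, Q* = 294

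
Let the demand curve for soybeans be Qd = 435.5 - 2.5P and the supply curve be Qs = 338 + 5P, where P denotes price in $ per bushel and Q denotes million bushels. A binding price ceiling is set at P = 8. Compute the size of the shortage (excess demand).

Shortage = 37.5

At P = 8: Qd = 415.5 and Qs = 378.
Shortage = Qd - Qs = 415.5 - 378 = 37.5.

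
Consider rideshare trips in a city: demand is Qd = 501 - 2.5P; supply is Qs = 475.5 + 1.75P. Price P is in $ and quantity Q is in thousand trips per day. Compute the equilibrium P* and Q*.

P* = 6, Q* = 486

Set Qd = Qs: 501 - 2.5P = 475.5 + 1.75P, so 25.5 = 4.25P and P* = 6.
Plugging P* into demand: Q* = 501 - 2.5(6) = 486.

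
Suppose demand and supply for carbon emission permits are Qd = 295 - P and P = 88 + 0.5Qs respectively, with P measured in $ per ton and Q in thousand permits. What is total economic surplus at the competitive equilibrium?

Total surplus = 14283

In direct form, Qs = -176 + 2P.
Set Qd = Qs: 295 - P = -176 + 2P, so 471 = 3P and P* = 157.
Plugging P* into demand: Q* = 295 - 157 = 138.
Demand choke price = 295; supply choke price = 88. CS = ½(295 - 157)(138) = 9522; PS = ½(157 - 88)(138) = 4761. Total surplus = 14283.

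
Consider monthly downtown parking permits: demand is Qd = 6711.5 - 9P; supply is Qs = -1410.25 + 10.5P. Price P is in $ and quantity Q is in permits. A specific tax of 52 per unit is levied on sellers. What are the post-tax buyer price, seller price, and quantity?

P_b = 444.5, P_s = 392.5, Q = 2711

The tax drives a wedge P_b - P_s = 52. Substituting P_s = P_b - 52 into supply: Qs = -1956.25 + 10.5P_b.
Equate demand and the shifted supply: 6711.5 - 9P_b = -1956.25 + 10.5P_b, giving 19.5P_b = 8667.75, so P_b = 444.5.
Then P_s = 444.5 - 52 = 392.5 and Q = 6711.5 - 9(444.5) = 2711.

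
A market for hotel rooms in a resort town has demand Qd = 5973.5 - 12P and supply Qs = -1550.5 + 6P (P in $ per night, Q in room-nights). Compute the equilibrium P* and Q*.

The market clears where 5973.5 - 12P = -1550.5 + 6P. Rearranging, 18P = 7524, hence P* = 418.
Then Q* = 5973.5 - 12(418) = 957.5.

P* = 418, Q* = 957.5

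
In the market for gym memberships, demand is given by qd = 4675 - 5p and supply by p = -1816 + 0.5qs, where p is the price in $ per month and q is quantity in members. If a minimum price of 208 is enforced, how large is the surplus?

Surplus = 413

Rewriting in direct form: qs = 3632 + 2p.
At p = 208: qd = 3635 and qs = 4048.
Surplus = qs - qd = 4048 - 3635 = 413.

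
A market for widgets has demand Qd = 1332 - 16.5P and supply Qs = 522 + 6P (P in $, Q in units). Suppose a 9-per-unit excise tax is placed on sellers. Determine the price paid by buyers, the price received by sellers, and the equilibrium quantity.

The tax drives a wedge P_b - P_s = 9. Substituting P_s = P_b - 9 into supply: Qs = 468 + 6P_b.
Equate demand and the shifted supply: 1332 - 16.5P_b = 468 + 6P_b, giving 22.5P_b = 864, so P_b = 38.4.
Then P_s = 38.4 - 9 = 29.4 and Q = 1332 - 16.5(38.4) = 698.4.

P_b = 38.4, P_s = 29.4, Q = 698.4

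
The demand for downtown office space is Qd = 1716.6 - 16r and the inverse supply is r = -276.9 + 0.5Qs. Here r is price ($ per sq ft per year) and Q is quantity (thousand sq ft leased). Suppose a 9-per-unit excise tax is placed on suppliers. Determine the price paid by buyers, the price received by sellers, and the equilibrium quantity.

In direct form, Qs = 553.8 + 2r.
The tax drives a wedge r_b - r_s = 9. Substituting r_s = r_b - 9 into supply: Qs = 535.8 + 2r_b.
Equate demand and the shifted supply: 1716.6 - 16r_b = 535.8 + 2r_b, giving 18r_b = 1180.8, so r_b = 65.6.
Then r_s = 65.6 - 9 = 56.6 and Q = 1716.6 - 16(65.6) = 667.

r_b = 65.6, r_s = 56.6, Q = 667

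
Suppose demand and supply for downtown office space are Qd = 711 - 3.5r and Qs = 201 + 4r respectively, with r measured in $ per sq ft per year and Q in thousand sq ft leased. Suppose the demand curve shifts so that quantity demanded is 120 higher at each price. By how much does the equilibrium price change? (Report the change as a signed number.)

Δr = 16

Set Qd = Qs: 711 - 3.5r = 201 + 4r, so 510 = 7.5r and r* = 68.
Then Q* = 711 - 3.5(68) = 473.
After the shift, demand is Qd = 831 - 3.5r.
Re-solving, 7.5r = 630 gives r = 84 and Q = 537.
Δr = 84 - 68 = 16.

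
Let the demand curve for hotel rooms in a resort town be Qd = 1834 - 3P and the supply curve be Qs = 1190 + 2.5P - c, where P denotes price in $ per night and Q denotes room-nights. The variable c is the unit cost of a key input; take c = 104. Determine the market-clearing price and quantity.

With c = 104, supply is Qs = 1086 + 2.5P.
At equilibrium Qd = Qs, so 1834 - 3P = 1086 + 2.5P; collecting terms, 748 = 5.5P and P* = 136.
Plugging P* into demand: Q* = 1834 - 3(136) = 1426.

P* = 136, Q* = 1426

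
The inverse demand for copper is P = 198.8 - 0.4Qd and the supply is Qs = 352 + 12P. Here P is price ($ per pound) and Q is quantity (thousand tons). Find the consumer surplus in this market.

Solving each curve for Q: Qd = 497 - 2.5P.
Equating demand and supply, 497 - 2.5P = 352 + 12P gives 14.5P = 145, so P* = 10.
Plugging P* into demand: Q* = 497 - 2.5(10) = 472.
Demand choke price (Qd = 0): P = 497/2.5 = 198.8. Consumer surplus = ½ × (198.8 - 10) × 472 = 44556.8.

Consumer surplus = 44556.8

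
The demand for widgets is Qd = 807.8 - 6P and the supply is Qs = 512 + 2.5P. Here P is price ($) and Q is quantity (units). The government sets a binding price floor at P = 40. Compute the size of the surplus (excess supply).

Surplus = 44.2

With P fixed at 40, quantity demanded is 567.8 and quantity supplied is 612.
Surplus = Qs - Qd = 612 - 567.8 = 44.2.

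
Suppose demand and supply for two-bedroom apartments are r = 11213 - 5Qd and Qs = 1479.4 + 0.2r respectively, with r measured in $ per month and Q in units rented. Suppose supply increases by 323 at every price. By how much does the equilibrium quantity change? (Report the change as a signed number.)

ΔQ = 161.5

Inverting to quantity form: Qd = 2242.6 - 0.2r.
Equating demand and supply, 2242.6 - 0.2r = 1479.4 + 0.2r gives 0.4r = 763.2, so r* = 1908.
Then Q* = 2242.6 - 0.2(1908) = 1861.
After the shift, supply is Qs = 1802.4 + 0.2r.
New equilibrium: 440.2 = 0.4r, so r = 1100.5 and Q = 2022.5.
ΔQ = 2022.5 - 1861 = 161.5.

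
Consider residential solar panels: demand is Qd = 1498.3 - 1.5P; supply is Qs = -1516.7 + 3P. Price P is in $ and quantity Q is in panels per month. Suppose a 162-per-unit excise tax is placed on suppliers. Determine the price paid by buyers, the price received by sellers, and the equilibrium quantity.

The tax drives a wedge P_b - P_s = 162. Substituting P_s = P_b - 162 into supply: Qs = -2002.7 + 3P_b.
Set Qd = Qs: 1498.3 - 1.5P_b = -2002.7 + 3P_b, so 3501 = 4.5P_b and P_b = 778.
So P_s = 616 and the quantity traded is Q = 1498.3 - 1.5(778) = 331.3.

P_b = 778, P_s = 616, Q = 331.3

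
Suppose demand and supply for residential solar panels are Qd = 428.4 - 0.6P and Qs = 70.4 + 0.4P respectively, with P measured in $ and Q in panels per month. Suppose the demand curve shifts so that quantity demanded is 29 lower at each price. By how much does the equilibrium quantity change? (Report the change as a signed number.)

The market clears where 428.4 - 0.6P = 70.4 + 0.4P. Rearranging, P = 358, hence P* = 358.
Plugging P* into demand: Q* = 428.4 - 0.6(358) = 213.6.
After the shift, demand is Qd = 399.4 - 0.6P.
New equilibrium: 329 = P, so P = 329 and Q = 202.
ΔQ = 202 - 213.6 = -11.6.

ΔQ = -11.6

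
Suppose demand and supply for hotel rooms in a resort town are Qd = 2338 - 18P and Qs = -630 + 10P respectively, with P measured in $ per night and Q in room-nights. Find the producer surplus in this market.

At equilibrium Qd = Qs, so 2338 - 18P = -630 + 10P; collecting terms, 2968 = 28P and P* = 106.
From the demand curve, Q* = 2338 - 18(106) = 430.
Supply choke price (Qs = 0): P = 63. Producer surplus = ½ × (106 - 63) × 430 = 9245.

Producer surplus = 9245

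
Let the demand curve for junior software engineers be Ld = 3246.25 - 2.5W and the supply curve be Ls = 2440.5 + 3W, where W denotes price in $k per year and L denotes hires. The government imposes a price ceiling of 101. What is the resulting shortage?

Shortage = 250.25

At W = 101: Ld = 2993.75 and Ls = 2743.5.
Shortage = Ld - Ls = 2993.75 - 2743.5 = 250.25.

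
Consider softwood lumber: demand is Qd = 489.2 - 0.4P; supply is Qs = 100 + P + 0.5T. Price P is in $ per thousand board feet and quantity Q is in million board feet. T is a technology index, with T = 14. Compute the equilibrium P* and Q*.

P* = 273, Q* = 380

With T = 14, supply is Qs = 107 + P.
Set Qd = Qs: 489.2 - 0.4P = 107 + P, so 382.2 = 1.4P and P* = 273.
From the demand curve, Q* = 489.2 - 0.4(273) = 380.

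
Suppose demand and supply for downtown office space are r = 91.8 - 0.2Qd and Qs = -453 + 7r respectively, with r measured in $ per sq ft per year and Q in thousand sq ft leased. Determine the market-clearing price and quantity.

Inverting to quantity form: Qd = 459 - 5r.
At equilibrium Qd = Qs, so 459 - 5r = -453 + 7r; collecting terms, 912 = 12r and r* = 76.
Plugging r* into demand: Q* = 459 - 5(76) = 79.

r* = 76, Q* = 79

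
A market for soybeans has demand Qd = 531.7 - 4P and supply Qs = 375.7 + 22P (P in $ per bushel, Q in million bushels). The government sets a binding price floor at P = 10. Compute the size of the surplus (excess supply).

With P fixed at 10, quantity demanded is 491.7 and quantity supplied is 595.7.
Surplus = Qs - Qd = 595.7 - 491.7 = 104.

Surplus = 104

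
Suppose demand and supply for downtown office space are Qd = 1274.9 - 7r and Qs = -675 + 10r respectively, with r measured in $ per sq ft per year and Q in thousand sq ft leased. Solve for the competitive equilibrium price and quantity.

Equating demand and supply, 1274.9 - 7r = -675 + 10r gives 17r = 1949.9, so r* = 114.7.
From the demand curve, Q* = 1274.9 - 7(114.7) = 472.

r* = 114.7, Q* = 472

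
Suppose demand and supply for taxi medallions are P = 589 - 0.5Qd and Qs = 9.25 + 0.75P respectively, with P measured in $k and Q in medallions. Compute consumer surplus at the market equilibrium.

In direct form, Qd = 1178 - 2P.
At equilibrium Qd = Qs, so 1178 - 2P = 9.25 + 0.75P; collecting terms, 1168.75 = 2.75P and P* = 425.
Substitute back: Q* = 1178 - 2(425) = 328.
Demand choke price (Qd = 0): P = 1178/2 = 589. Consumer surplus = ½ × (589 - 425) × 328 = 26896.

Consumer surplus = 26896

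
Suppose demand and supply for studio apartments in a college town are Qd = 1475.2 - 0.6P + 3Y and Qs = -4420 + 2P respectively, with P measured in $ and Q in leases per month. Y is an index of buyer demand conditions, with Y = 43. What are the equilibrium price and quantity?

With Y = 43, demand is Qd = 1604.2 - 0.6P.
At equilibrium Qd = Qs, so 1604.2 - 0.6P = -4420 + 2P; collecting terms, 6024.2 = 2.6P and P* = 2317.
Plugging P* into demand: Q* = 1604.2 - 0.6(2317) = 214.

P* = 2317, Q* = 214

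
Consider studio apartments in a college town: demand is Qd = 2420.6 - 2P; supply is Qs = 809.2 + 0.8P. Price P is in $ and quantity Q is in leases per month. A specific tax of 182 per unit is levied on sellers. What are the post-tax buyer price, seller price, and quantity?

P_b = 627.5, P_s = 445.5, Q = 1165.6

With a tax of 182 on sellers, they supply based on the net price P_s = P_b - 182, so Qs = 663.6 + 0.8P_b.
Equate demand and the shifted supply: 2420.6 - 2P_b = 663.6 + 0.8P_b, giving 2.8P_b = 1757, so P_b = 627.5.
Then P_s = 627.5 - 182 = 445.5 and Q = 2420.6 - 2(627.5) = 1165.6.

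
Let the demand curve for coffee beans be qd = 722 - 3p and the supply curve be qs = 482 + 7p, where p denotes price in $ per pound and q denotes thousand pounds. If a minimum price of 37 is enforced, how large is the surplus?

With p fixed at 37, quantity demanded is 611 and quantity supplied is 741.
Surplus = qs - qd = 741 - 611 = 130.

Surplus = 130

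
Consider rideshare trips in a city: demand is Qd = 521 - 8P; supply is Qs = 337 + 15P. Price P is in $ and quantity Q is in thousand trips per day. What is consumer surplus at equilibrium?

Consumer surplus = 13053.0625

Set Qd = Qs: 521 - 8P = 337 + 15P, so 184 = 23P and P* = 8.
From the demand curve, Q* = 521 - 8(8) = 457.
Demand choke price (Qd = 0): P = 521/8 = 65.125. Consumer surplus = ½ × (65.125 - 8) × 457 = 13053.0625.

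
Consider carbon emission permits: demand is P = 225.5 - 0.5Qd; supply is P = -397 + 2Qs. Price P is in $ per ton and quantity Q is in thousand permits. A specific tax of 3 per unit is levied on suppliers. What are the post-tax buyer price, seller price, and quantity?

P_b = 101.6, P_s = 98.6, Q = 247.8

Inverting to quantity form: Qd = 451 - 2P and Qs = 198.5 + 0.5P.
Suppliers keep P_s = P_b - 3 per unit, so supply in terms of the buyer price is Qs = 197 + 0.5P_b.
Set Qd = Qs: 451 - 2P_b = 197 + 0.5P_b, so 254 = 2.5P_b and P_b = 101.6.
Then P_s = 101.6 - 3 = 98.6 and Q = 451 - 2(101.6) = 247.8.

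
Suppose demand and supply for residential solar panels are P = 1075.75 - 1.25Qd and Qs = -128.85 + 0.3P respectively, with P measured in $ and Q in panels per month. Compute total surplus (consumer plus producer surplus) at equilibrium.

Solving each curve for Q: Qd = 860.6 - 0.8P.
At equilibrium Qd = Qs, so 860.6 - 0.8P = -128.85 + 0.3P; collecting terms, 989.45 = 1.1P and P* = 899.5.
From the demand curve, Q* = 860.6 - 0.8(899.5) = 141.
Demand choke price = 1075.75; supply choke price = 429.5. CS = ½(1075.75 - 899.5)(141) = 12425.625; PS = ½(899.5 - 429.5)(141) = 33135. Total surplus = 45560.625.

Total surplus = 45560.625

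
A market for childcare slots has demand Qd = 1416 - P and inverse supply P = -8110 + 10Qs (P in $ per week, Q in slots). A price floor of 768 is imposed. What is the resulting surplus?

Surplus = 239.8

In direct form, Qs = 811 + 0.1P.
At P = 768: Qd = 648 and Qs = 887.8.
Surplus = Qs - Qd = 887.8 - 648 = 239.8.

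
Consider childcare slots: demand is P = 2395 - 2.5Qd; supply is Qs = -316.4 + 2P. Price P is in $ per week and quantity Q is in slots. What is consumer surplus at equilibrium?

Consumer surplus = 694899.2

Inverting to quantity form: Qd = 958 - 0.4P.
At equilibrium Qd = Qs, so 958 - 0.4P = -316.4 + 2P; collecting terms, 1274.4 = 2.4P and P* = 531.
Plugging P* into demand: Q* = 958 - 0.4(531) = 745.6.
Demand choke price (Qd = 0): P = 958/0.4 = 2395. Consumer surplus = ½ × (2395 - 531) × 745.6 = 694899.2.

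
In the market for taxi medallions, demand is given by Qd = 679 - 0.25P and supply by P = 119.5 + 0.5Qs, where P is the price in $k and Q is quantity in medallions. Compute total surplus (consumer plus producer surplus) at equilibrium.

Total surplus = 749090.25

Inverting to quantity form: Qs = -239 + 2P.
The market clears where 679 - 0.25P = -239 + 2P. Rearranging, 2.25P = 918, hence P* = 408.
Plugging P* into demand: Q* = 679 - 0.25(408) = 577.
Demand choke price = 2716; supply choke price = 119.5. CS = ½(2716 - 408)(577) = 665858; PS = ½(408 - 119.5)(577) = 83232.25. Total surplus = 749090.25.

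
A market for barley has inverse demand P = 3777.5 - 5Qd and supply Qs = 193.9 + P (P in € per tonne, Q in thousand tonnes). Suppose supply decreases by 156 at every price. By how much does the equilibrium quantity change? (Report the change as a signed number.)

In direct form, Qd = 755.5 - 0.2P.
The market clears where 755.5 - 0.2P = 193.9 + P. Rearranging, 1.2P = 561.6, hence P* = 468.
Then Q* = 755.5 - 0.2(468) = 661.9.
After the shift, supply is Qs = 37.9 + P.
The new intersection has 717.6 = 1.2P, i.e. P = 598, Q = 635.9.
ΔQ = 635.9 - 661.9 = -26.

ΔQ = -26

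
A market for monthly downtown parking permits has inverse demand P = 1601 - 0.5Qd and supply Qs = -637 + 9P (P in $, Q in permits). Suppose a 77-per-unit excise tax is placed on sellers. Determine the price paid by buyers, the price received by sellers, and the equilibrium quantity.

Solving each curve for Q: Qd = 3202 - 2P.
With a tax of 77 on sellers, they supply based on the net price P_s = P_b - 77, so Qs = -1330 + 9P_b.
Set Qd = Qs: 3202 - 2P_b = -1330 + 9P_b, so 4532 = 11P_b and P_b = 412.
So P_s = 335 and the quantity traded is Q = 3202 - 2(412) = 2378.

P_b = 412, P_s = 335, Q = 2378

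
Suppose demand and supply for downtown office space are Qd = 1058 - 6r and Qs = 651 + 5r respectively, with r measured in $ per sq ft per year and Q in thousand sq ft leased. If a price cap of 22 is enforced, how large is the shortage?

Shortage = 165

Evaluating both curves at the ceiling price 22 gives Qd = 926, Qs = 761.
Shortage = Qd - Qs = 926 - 761 = 165.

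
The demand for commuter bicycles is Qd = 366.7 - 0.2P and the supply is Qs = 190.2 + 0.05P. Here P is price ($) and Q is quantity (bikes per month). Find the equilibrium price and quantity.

P* = 706, Q* = 225.5

At equilibrium Qd = Qs, so 366.7 - 0.2P = 190.2 + 0.05P; collecting terms, 176.5 = 0.25P and P* = 706.
Substitute back: Q* = 366.7 - 0.2(706) = 225.5.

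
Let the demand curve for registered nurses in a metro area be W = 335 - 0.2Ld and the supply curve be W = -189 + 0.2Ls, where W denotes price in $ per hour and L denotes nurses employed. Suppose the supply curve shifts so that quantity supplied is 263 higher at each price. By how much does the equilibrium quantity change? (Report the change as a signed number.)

Inverting to quantity form: Ld = 1675 - 5W and Ls = 945 + 5W.
Set Ld = Ls: 1675 - 5W = 945 + 5W, so 730 = 10W and W* = 73.
Then L* = 1675 - 5(73) = 1310.
After the shift, supply is Ls = 1208 + 5W.
New equilibrium: 467 = 10W, so W = 46.7 and L = 1441.5.
ΔL = 1441.5 - 1310 = 131.5.

ΔL = 131.5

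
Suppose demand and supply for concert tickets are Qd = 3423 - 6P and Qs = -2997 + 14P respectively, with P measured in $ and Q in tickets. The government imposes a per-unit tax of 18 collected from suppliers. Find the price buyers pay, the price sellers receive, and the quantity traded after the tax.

P_b = 333.6, P_s = 315.6, Q = 1421.4

With a tax of 18 on suppliers, they supply based on the net price P_s = P_b - 18, so Qs = -3249 + 14P_b.
Market clearing requires 3423 - 6P_b = -3249 + 14P_b; hence 6672 = 20P_b and P_b = 333.6.
So P_s = 315.6 and the quantity traded is Q = 3423 - 6(333.6) = 1421.4.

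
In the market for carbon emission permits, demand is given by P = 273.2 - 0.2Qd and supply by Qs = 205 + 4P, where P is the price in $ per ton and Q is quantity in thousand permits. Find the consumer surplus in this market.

Solving each curve for Q: Qd = 1366 - 5P.
At equilibrium Qd = Qs, so 1366 - 5P = 205 + 4P; collecting terms, 1161 = 9P and P* = 129.
Substitute back: Q* = 1366 - 5(129) = 721.
Demand choke price (Qd = 0): P = 1366/5 = 273.2. Consumer surplus = ½ × (273.2 - 129) × 721 = 51984.1.

Consumer surplus = 51984.1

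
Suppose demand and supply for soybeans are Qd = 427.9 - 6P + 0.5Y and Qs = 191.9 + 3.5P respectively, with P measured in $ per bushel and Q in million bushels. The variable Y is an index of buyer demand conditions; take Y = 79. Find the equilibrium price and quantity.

With Y = 79, demand is Qd = 467.4 - 6P.
Equating demand and supply, 467.4 - 6P = 191.9 + 3.5P gives 9.5P = 275.5, so P* = 29.
Plugging P* into demand: Q* = 467.4 - 6(29) = 293.4.

P* = 29, Q* = 293.4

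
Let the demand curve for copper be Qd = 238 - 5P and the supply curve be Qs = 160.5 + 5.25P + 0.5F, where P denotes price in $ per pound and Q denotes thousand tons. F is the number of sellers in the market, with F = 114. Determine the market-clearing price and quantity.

P* = 2, Q* = 228

With F = 114, supply is Qs = 217.5 + 5.25P.
Set Qd = Qs: 238 - 5P = 217.5 + 5.25P, so 20.5 = 10.25P and P* = 2.
Plugging P* into demand: Q* = 238 - 5(2) = 228.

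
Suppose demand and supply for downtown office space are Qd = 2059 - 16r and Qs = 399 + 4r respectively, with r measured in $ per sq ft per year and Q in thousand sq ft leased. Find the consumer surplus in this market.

Consumer surplus = 16698.78125

Set Qd = Qs: 2059 - 16r = 399 + 4r, so 1660 = 20r and r* = 83.
Substitute back: Q* = 2059 - 16(83) = 731.
Demand choke price (Qd = 0): r = 2059/16 = 128.6875. Consumer surplus = ½ × (128.6875 - 83) × 731 = 16698.78125.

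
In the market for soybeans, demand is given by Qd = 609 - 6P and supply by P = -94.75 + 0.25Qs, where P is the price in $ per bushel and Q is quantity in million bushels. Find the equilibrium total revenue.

Total revenue = 10833

Rewriting in direct form: Qs = 379 + 4P.
At equilibrium Qd = Qs, so 609 - 6P = 379 + 4P; collecting terms, 230 = 10P and P* = 23.
Substitute back: Q* = 609 - 6(23) = 471.
Total revenue = P* × Q* = 23 × 471 = 10833.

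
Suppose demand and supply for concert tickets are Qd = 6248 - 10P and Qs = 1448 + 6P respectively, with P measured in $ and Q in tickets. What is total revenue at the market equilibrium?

Total revenue = 974400

At equilibrium Qd = Qs, so 6248 - 10P = 1448 + 6P; collecting terms, 4800 = 16P and P* = 300.
Then Q* = 6248 - 10(300) = 3248.
Total revenue = P* × Q* = 300 × 3248 = 974400.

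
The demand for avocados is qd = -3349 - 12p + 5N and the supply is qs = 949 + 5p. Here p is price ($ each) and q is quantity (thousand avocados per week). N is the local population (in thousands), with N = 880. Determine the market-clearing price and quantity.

p* = 6, q* = 979

With N = 880, demand is qd = 1051 - 12p.
The market clears where 1051 - 12p = 949 + 5p. Rearranging, 17p = 102, hence p* = 6.
Substitute back: q* = 1051 - 12(6) = 979.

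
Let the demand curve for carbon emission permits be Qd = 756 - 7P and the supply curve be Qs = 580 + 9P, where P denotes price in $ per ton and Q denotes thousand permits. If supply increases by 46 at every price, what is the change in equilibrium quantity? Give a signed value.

ΔQ = 20.125

The market clears where 756 - 7P = 580 + 9P. Rearranging, 16P = 176, hence P* = 11.
Substitute back: Q* = 756 - 7(11) = 679.
After the shift, supply is Qs = 626 + 9P.
Re-solving, 16P = 130 gives P = 8.125 and Q = 699.125.
ΔQ = 699.125 - 679 = 20.125.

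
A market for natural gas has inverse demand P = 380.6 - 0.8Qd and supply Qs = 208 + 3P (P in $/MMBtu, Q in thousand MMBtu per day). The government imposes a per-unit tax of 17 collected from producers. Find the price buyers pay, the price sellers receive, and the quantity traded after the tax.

In direct form, Qd = 475.75 - 1.25P.
Producers keep P_s = P_b - 17 per unit, so supply in terms of the buyer price is Qs = 157 + 3P_b.
Market clearing requires 475.75 - 1.25P_b = 157 + 3P_b; hence 318.75 = 4.25P_b and P_b = 75.
Then P_s = 75 - 17 = 58 and Q = 475.75 - 1.25(75) = 382.

P_b = 75, P_s = 58, Q = 382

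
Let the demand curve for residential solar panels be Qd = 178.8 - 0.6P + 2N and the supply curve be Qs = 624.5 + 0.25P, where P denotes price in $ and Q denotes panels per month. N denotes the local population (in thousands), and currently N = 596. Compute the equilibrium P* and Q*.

P* = 878, Q* = 844

With N = 596, demand is Qd = 1370.8 - 0.6P.
Equating demand and supply, 1370.8 - 0.6P = 624.5 + 0.25P gives 0.85P = 746.3, so P* = 878.
Then Q* = 1370.8 - 0.6(878) = 844.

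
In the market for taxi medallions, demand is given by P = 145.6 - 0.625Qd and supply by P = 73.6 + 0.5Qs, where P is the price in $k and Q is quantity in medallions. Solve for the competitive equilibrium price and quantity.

Solving each curve for Q: Qd = 232.96 - 1.6P and Qs = -147.2 + 2P.
At equilibrium Qd = Qs, so 232.96 - 1.6P = -147.2 + 2P; collecting terms, 380.16 = 3.6P and P* = 105.6.
Substitute back: Q* = 232.96 - 1.6(105.6) = 64.

P* = 105.6, Q* = 64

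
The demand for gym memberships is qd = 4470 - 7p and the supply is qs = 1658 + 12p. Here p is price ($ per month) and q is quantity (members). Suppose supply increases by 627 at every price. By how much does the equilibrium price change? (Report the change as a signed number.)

Δp = -33

Equating demand and supply, 4470 - 7p = 1658 + 12p gives 19p = 2812, so p* = 148.
Substitute back: q* = 4470 - 7(148) = 3434.
After the shift, supply is qs = 2285 + 12p.
Re-solving, 19p = 2185 gives p = 115 and q = 3665.
Δp = 115 - 148 = -33.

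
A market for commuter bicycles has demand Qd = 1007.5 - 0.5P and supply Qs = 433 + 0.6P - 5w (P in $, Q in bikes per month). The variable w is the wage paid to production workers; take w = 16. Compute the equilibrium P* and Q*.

P* = 595, Q* = 710

With w = 16, supply is Qs = 353 + 0.6P.
At equilibrium Qd = Qs, so 1007.5 - 0.5P = 353 + 0.6P; collecting terms, 654.5 = 1.1P and P* = 595.
Plugging P* into demand: Q* = 1007.5 - 0.5(595) = 710.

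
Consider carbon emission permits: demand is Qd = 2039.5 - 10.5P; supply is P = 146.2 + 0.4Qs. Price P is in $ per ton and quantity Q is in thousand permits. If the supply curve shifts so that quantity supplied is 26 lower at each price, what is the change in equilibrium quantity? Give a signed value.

ΔQ = -21

Solving each curve for Q: Qs = -365.5 + 2.5P.
Set Qd = Qs: 2039.5 - 10.5P = -365.5 + 2.5P, so 2405 = 13P and P* = 185.
Plugging P* into demand: Q* = 2039.5 - 10.5(185) = 97.
After the shift, supply is Qs = -391.5 + 2.5P.
Re-solving, 13P = 2431 gives P = 187 and Q = 76.
ΔQ = 76 - 97 = -21.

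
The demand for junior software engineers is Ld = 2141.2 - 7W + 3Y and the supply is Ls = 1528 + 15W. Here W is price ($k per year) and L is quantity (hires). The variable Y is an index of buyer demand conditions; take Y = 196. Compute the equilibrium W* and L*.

W* = 54.6, L* = 2347

With Y = 196, demand is Ld = 2729.2 - 7W.
Equating demand and supply, 2729.2 - 7W = 1528 + 15W gives 22W = 1201.2, so W* = 54.6.
Plugging W* into demand: L* = 2729.2 - 7(54.6) = 2347.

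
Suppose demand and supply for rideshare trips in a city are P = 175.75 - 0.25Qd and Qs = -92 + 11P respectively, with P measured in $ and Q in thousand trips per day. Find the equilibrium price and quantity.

Solving each curve for Q: Qd = 703 - 4P.
Equating demand and supply, 703 - 4P = -92 + 11P gives 15P = 795, so P* = 53.
Then Q* = 703 - 4(53) = 491.

P* = 53, Q* = 491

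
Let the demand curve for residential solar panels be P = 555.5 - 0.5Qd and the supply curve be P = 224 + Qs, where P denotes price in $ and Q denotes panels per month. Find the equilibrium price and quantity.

P* = 445, Q* = 221

Inverting to quantity form: Qd = 1111 - 2P and Qs = -224 + P.
Equating demand and supply, 1111 - 2P = -224 + P gives 3P = 1335, so P* = 445.
Then Q* = 1111 - 2(445) = 221.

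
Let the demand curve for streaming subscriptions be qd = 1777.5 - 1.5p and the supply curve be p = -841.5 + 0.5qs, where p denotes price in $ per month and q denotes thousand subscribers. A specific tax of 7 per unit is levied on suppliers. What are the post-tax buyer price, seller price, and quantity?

p_b = 31, p_s = 24, q = 1731

Inverting to quantity form: qs = 1683 + 2p.
The tax drives a wedge p_b - p_s = 7. Substituting p_s = p_b - 7 into supply: qs = 1669 + 2p_b.
Market clearing requires 1777.5 - 1.5p_b = 1669 + 2p_b; hence 108.5 = 3.5p_b and p_b = 31.
So p_s = 24 and the quantity traded is q = 1777.5 - 1.5(31) = 1731.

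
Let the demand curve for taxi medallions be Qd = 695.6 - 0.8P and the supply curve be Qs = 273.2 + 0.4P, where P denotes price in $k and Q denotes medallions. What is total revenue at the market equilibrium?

The market clears where 695.6 - 0.8P = 273.2 + 0.4P. Rearranging, 1.2P = 422.4, hence P* = 352.
Plugging P* into demand: Q* = 695.6 - 0.8(352) = 414.
Total revenue = P* × Q* = 352 × 414 = 145728.

Total revenue = 145728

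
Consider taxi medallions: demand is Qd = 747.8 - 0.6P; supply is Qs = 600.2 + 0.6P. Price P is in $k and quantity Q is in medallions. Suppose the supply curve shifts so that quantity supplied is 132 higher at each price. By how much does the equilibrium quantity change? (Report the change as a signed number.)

At equilibrium Qd = Qs, so 747.8 - 0.6P = 600.2 + 0.6P; collecting terms, 147.6 = 1.2P and P* = 123.
Plugging P* into demand: Q* = 747.8 - 0.6(123) = 674.
After the shift, supply is Qs = 732.2 + 0.6P.
The new intersection has 15.6 = 1.2P, i.e. P = 13, Q = 740.
ΔQ = 740 - 674 = 66.

ΔQ = 66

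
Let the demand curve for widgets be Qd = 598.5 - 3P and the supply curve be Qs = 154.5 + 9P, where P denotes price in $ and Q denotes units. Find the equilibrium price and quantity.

P* = 37, Q* = 487.5

The market clears where 598.5 - 3P = 154.5 + 9P. Rearranging, 12P = 444, hence P* = 37.
Then Q* = 598.5 - 3(37) = 487.5.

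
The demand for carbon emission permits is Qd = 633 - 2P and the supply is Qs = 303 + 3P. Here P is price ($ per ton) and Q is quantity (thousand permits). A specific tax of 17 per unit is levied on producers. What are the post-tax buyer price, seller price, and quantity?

The tax drives a wedge P_b - P_s = 17. Substituting P_s = P_b - 17 into supply: Qs = 252 + 3P_b.
Market clearing requires 633 - 2P_b = 252 + 3P_b; hence 381 = 5P_b and P_b = 76.2.
Then P_s = 76.2 - 17 = 59.2 and Q = 633 - 2(76.2) = 480.6.

P_b = 76.2, P_s = 59.2, Q = 480.6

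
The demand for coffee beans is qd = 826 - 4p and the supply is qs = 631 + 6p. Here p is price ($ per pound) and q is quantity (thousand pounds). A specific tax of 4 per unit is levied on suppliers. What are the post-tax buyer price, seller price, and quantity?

p_b = 21.9, p_s = 17.9, q = 738.4

With a tax of 4 on suppliers, they supply based on the net price p_s = p_b - 4, so qs = 607 + 6p_b.
Equate demand and the shifted supply: 826 - 4p_b = 607 + 6p_b, giving 10p_b = 219, so p_b = 21.9.
So p_s = 17.9 and the quantity traded is q = 826 - 4(21.9) = 738.4.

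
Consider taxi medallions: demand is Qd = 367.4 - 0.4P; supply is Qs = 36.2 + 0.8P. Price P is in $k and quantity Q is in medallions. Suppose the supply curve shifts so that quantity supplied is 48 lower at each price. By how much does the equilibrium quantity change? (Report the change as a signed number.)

Set Qd = Qs: 367.4 - 0.4P = 36.2 + 0.8P, so 331.2 = 1.2P and P* = 276.
From the demand curve, Q* = 367.4 - 0.4(276) = 257.
After the shift, supply is Qs = -11.8 + 0.8P.
Re-solving, 1.2P = 379.2 gives P = 316 and Q = 241.
ΔQ = 241 - 257 = -16.

ΔQ = -16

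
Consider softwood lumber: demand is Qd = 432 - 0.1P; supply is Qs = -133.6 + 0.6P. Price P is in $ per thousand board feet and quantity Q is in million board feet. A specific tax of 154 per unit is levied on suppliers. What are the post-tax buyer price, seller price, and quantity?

P_b = 940, P_s = 786, Q = 338

The tax drives a wedge P_b - P_s = 154. Substituting P_s = P_b - 154 into supply: Qs = -226 + 0.6P_b.
Market clearing requires 432 - 0.1P_b = -226 + 0.6P_b; hence 658 = 0.7P_b and P_b = 940.
Then P_s = 940 - 154 = 786 and Q = 432 - 0.1(940) = 338.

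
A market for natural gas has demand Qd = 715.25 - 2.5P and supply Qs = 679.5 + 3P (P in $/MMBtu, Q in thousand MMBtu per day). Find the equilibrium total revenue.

At equilibrium Qd = Qs, so 715.25 - 2.5P = 679.5 + 3P; collecting terms, 35.75 = 5.5P and P* = 6.5.
Substitute back: Q* = 715.25 - 2.5(6.5) = 699.
Total revenue = P* × Q* = 6.5 × 699 = 4543.5.

Total revenue = 4543.5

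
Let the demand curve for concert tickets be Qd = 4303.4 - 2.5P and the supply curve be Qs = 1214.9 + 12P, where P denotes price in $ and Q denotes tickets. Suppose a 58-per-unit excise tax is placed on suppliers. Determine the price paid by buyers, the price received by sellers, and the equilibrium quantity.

P_b = 261, P_s = 203, Q = 3650.9

The tax drives a wedge P_b - P_s = 58. Substituting P_s = P_b - 58 into supply: Qs = 518.9 + 12P_b.
Set Qd = Qs: 4303.4 - 2.5P_b = 518.9 + 12P_b, so 3784.5 = 14.5P_b and P_b = 261.
Then P_s = 261 - 58 = 203 and Q = 4303.4 - 2.5(261) = 3650.9.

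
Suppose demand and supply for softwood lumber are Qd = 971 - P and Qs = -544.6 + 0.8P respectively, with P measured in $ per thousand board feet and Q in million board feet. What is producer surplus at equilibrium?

At equilibrium Qd = Qs, so 971 - P = -544.6 + 0.8P; collecting terms, 1515.6 = 1.8P and P* = 842.
From the demand curve, Q* = 971 - 842 = 129.
Supply choke price (Qs = 0): P = 680.75. Producer surplus = ½ × (842 - 680.75) × 129 = 10400.625.

Producer surplus = 10400.625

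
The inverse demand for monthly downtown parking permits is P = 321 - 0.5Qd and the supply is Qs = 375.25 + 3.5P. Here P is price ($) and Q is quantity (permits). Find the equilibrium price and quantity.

P* = 48.5, Q* = 545

Solving each curve for Q: Qd = 642 - 2P.
Set Qd = Qs: 642 - 2P = 375.25 + 3.5P, so 266.75 = 5.5P and P* = 48.5.
From the demand curve, Q* = 642 - 2(48.5) = 545.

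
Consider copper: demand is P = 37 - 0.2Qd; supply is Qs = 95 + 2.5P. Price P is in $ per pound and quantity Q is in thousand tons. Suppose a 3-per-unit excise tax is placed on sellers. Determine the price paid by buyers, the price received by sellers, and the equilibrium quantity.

Solving each curve for Q: Qd = 185 - 5P.
The tax drives a wedge P_b - P_s = 3. Substituting P_s = P_b - 3 into supply: Qs = 87.5 + 2.5P_b.
Equate demand and the shifted supply: 185 - 5P_b = 87.5 + 2.5P_b, giving 7.5P_b = 97.5, so P_b = 13.
So P_s = 10 and the quantity traded is Q = 185 - 5(13) = 120.

P_b = 13, P_s = 10, Q = 120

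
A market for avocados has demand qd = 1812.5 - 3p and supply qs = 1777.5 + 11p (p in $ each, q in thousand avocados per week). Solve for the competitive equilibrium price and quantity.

p* = 2.5, q* = 1805

The market clears where 1812.5 - 3p = 1777.5 + 11p. Rearranging, 14p = 35, hence p* = 2.5.
From the demand curve, q* = 1812.5 - 3(2.5) = 1805.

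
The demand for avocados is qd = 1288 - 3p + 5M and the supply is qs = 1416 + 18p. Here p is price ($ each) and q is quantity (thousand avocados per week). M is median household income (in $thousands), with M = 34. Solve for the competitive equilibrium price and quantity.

With M = 34, demand is qd = 1458 - 3p.
Set qd = qs: 1458 - 3p = 1416 + 18p, so 42 = 21p and p* = 2.
From the demand curve, q* = 1458 - 3(2) = 1452.

p* = 2, q* = 1452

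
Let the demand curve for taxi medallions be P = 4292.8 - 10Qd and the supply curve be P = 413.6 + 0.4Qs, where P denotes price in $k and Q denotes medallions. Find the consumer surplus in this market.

Consumer surplus = 695645

In direct form, Qd = 429.28 - 0.1P and Qs = -1034 + 2.5P.
The market clears where 429.28 - 0.1P = -1034 + 2.5P. Rearranging, 2.6P = 1463.28, hence P* = 562.8.
Then Q* = 429.28 - 0.1(562.8) = 373.
Demand choke price (Qd = 0): P = 429.28/0.1 = 4292.8. Consumer surplus = ½ × (4292.8 - 562.8) × 373 = 695645.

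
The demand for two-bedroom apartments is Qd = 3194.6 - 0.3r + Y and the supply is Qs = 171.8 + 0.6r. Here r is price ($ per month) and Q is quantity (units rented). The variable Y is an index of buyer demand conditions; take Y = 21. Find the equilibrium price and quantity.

With Y = 21, demand is Qd = 3215.6 - 0.3r.
Equating demand and supply, 3215.6 - 0.3r = 171.8 + 0.6r gives 0.9r = 3043.8, so r* = 3382.
Substitute back: Q* = 3215.6 - 0.3(3382) = 2201.

r* = 3382, Q* = 2201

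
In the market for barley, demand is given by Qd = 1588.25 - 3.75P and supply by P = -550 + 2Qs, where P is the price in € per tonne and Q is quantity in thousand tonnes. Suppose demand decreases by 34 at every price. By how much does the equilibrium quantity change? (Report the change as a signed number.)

Solving each curve for Q: Qs = 275 + 0.5P.
The market clears where 1588.25 - 3.75P = 275 + 0.5P. Rearranging, 4.25P = 1313.25, hence P* = 309.
Plugging P* into demand: Q* = 1588.25 - 3.75(309) = 429.5.
After the shift, demand is Qd = 1554.25 - 3.75P.
Re-solving, 4.25P = 1279.25 gives P = 301 and Q = 425.5.
ΔQ = 425.5 - 429.5 = -4.

ΔQ = -4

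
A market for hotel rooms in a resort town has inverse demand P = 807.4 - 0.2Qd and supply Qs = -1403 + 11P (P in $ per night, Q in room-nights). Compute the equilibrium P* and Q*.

P* = 340, Q* = 2337

Inverting to quantity form: Qd = 4037 - 5P.
The market clears where 4037 - 5P = -1403 + 11P. Rearranging, 16P = 5440, hence P* = 340.
Substitute back: Q* = 4037 - 5(340) = 2337.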